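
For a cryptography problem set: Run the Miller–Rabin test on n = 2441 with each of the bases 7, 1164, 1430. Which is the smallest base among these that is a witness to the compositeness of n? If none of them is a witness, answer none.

n − 1 = 2440 = 2^3 · 305, so s = 3 and d = 305.
Base 7: x_0 = 7^305 mod 2441 = 1122. x_0 is neither 1 nor 2440, so continue squaring. x_1 = 1122^2 mod 2441 = 1769. x_2 = 1769^2 mod 2441 = 2440. x_2 ≡ −1, so 7 is not a witness.
Base 1164: x_0 = 1164^305 mod 2441 = 1122. x_0 is neither 1 nor 2440, so continue squaring. x_1 = 1122^2 mod 2441 = 1769. x_2 = 1769^2 mod 2441 = 2440. x_2 ≡ −1, so 1164 is not a witness.
Base 1430: x_0 = 1430^305 mod 2441 = 1319. x_0 is neither 1 nor 2440, so continue squaring. x_1 = 1319^2 mod 2441 = 1769. x_2 = 1769^2 mod 2441 = 2440. x_2 ≡ −1, so 1430 is not a witness.
No listed base is a witness for 2441.

none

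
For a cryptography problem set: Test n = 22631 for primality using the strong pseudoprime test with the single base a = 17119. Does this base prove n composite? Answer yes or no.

n − 1 = 22630 = 2^1 · 11315, so s = 1 and d = 11315.
x_0 = 17119^11315 mod 22631 = 21730.
x_0 ∉ {1, 22630} and s = 1, so 17119 is a Miller–Rabin witness and 22631 is composite.

yes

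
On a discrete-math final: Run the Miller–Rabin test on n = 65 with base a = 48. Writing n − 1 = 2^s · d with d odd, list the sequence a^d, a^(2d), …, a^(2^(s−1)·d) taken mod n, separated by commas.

48, 29, 61, 16, 61, 16

n − 1 = 64 = 2^6 · 1, so s = 6 and d = 1.
x_0 = 48^1 mod 65 = 48.
x_1 = 48^2 mod 65 = 29.
x_2 = 29^2 mod 65 = 61.
x_3 = 61^2 mod 65 = 16.
x_4 = 16^2 mod 65 = 61.
x_5 = 61^2 mod 65 = 16.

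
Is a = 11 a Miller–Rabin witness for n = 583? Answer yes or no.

n − 1 = 582 = 2^1 · 291, so s = 1 and d = 291.
Repeated squaring mod 583: 11^1 ≡ 11, 11^2 ≡ 121, 11^4 ≡ 66, 11^8 ≡ 275, 11^16 ≡ 418, 11^32 ≡ 407, 11^64 ≡ 77, 11^128 ≡ 99, 11^256 ≡ 473.
291 = 256 + 32 + 2 + 1, so 11^291 ≡ 473·407·121·11 ≡ 143 (mod 583).
x_0 = 11^291 mod 583 = 143.
x_0 ∉ {1, 582} and s = 1, so 11 is a Miller–Rabin witness and 583 is composite.

yes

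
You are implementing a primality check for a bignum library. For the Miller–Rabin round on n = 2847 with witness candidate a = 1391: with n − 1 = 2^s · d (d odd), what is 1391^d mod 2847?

1391

n − 1 = 2846 = 2^1 · 1423, so s = 1 and d = 1423.
Repeated squaring mod 2847: 1391^1 ≡ 1391, 1391^2 ≡ 1768, 1391^4 ≡ 2665, 1391^8 ≡ 1807, 1391^16 ≡ 2587, 1391^32 ≡ 2119, 1391^64 ≡ 442, 1391^128 ≡ 1768, 1391^256 ≡ 2665, 1391^512 ≡ 1807, 1391^1024 ≡ 2587.
1423 = 1024 + 256 + 128 + 8 + 4 + 2 + 1, so 1391^1423 ≡ 2587·2665·1768·1807·2665·1768·1391 ≡ 1391 (mod 2847).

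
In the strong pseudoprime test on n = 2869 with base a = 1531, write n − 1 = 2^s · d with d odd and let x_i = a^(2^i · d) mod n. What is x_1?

1331

n − 1 = 2868 = 2^2 · 717, so s = 2 and d = 717.
x_0 = 1531^717 mod 2869 = 1939.
x_1 = 1939^2 mod 2869 = 1331.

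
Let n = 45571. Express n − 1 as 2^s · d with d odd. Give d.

22785

Halving: 45570 → 22785; 22785 is odd.
So 45570 = 2^1 · 22785.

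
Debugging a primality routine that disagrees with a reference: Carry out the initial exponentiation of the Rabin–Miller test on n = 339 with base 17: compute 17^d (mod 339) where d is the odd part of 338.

209

n − 1 = 338 = 2^1 · 169, so s = 1 and d = 169.
17^169 mod 339 = 209.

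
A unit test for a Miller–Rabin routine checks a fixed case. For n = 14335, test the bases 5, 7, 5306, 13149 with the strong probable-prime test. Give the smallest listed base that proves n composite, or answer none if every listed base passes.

n − 1 = 14334 = 2^1 · 7167, so s = 1 and d = 7167.
Base 5: x_0 = 5^7167 mod 14335 = 4250. x_0 ∉ {1, 14334} and s = 1, so 5 is a Miller–Rabin witness and 14335 is composite.
Base 7: x_0 = 7^7167 mod 14335 = 12818. x_0 ∉ {1, 14334} and s = 1, so 7 is a Miller–Rabin witness and 14335 is composite.
Base 5306: x_0 = 5306^7167 mod 14335 = 121. x_0 ∉ {1, 14334} and s = 1, so 5306 is a Miller–Rabin witness and 14335 is composite.
Base 13149: x_0 = 13149^7167 mod 14335 = 2559. x_0 ∉ {1, 14334} and s = 1, so 13149 is a Miller–Rabin witness and 14335 is composite.
The smallest witness among the given bases is 5.

5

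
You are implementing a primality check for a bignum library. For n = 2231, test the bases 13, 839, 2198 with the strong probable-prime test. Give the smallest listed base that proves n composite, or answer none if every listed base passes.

n − 1 = 2230 = 2^1 · 1115, so s = 1 and d = 1115.
Base 13: x_0 = 13^1115 mod 2231 = 1950. x_0 ∉ {1, 2230} and s = 1, so 13 is a Miller–Rabin witness and 2231 is composite.
Base 839: x_0 = 839^1115 mod 2231 = 1873. x_0 ∉ {1, 2230} and s = 1, so 839 is a Miller–Rabin witness and 2231 is composite.
Base 2198: x_0 = 2198^1115 mod 2231 = 1214. x_0 ∉ {1, 2230} and s = 1, so 2198 is a Miller–Rabin witness and 2231 is composite.
The smallest witness among the given bases is 13.

13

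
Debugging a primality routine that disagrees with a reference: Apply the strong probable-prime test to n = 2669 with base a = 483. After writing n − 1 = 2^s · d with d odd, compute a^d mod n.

1425

n − 1 = 2668 = 2^2 · 667, so s = 2 and d = 667.
By repeated squaring, 483^667 ≡ 1425 (mod 2669).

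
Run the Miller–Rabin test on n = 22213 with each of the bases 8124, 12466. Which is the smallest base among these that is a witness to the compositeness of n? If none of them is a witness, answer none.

n − 1 = 22212 = 2^2 · 5553, so s = 2 and d = 5553.
Base 8124: x_0 = 8124^5553 mod 22213 = 227. x_0 is neither 1 nor 22212, so continue squaring. x_1 = 227^2 mod 22213 = 7103. Reached i = s−1 = 1 without hitting −1: 8124 is a Miller–Rabin witness and 22213 is composite.
Base 12466: x_0 = 12466^5553 mod 22213 = 4415. x_0 is neither 1 nor 22212, so continue squaring. x_1 = 4415^2 mod 22213 = 11424. Reached i = s−1 = 1 without hitting −1: 12466 is a Miller–Rabin witness and 22213 is composite.
The smallest witness among the given bases is 8124.

8124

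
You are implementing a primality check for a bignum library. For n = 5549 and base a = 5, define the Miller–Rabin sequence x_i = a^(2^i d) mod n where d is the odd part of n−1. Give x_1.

3807

n − 1 = 5548 = 2^2 · 1387, so s = 2 and d = 1387.
Repeated squaring mod 5549: 5^1 ≡ 5, 5^2 ≡ 25, 5^4 ≡ 625, 5^8 ≡ 2195, 5^16 ≡ 1493, 5^32 ≡ 3900, 5^64 ≡ 191, 5^128 ≡ 3187, 5^256 ≡ 2299, 5^512 ≡ 2753, 5^1024 ≡ 4624.
1387 = 1024 + 256 + 64 + 32 + 8 + 2 + 1, so 5^1387 ≡ 4624·2299·191·3900·2195·25·5 ≡ 3477 (mod 5549).
x_0 = 3477.
x_1 = 3477^2 mod 5549 = 3807.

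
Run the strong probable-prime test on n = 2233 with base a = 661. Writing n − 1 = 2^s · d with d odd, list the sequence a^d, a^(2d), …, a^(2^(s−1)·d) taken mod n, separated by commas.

n − 1 = 2232 = 2^3 · 279, so s = 3 and d = 279.
x_0 = 661^279 mod 2233 = 111.
x_1 = 111^2 mod 2233 = 1156.
x_2 = 1156^2 mod 2233 = 1002.

111, 1156, 1002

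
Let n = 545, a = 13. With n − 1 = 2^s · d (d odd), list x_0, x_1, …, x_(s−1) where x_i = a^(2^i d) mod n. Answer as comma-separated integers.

508, 279, 451, 116, 376

n − 1 = 544 = 2^5 · 17, so s = 5 and d = 17.
x_0 = 13^17 mod 545 = 508.
x_1 = 508^2 mod 545 = 279.
x_2 = 279^2 mod 545 = 451.
x_3 = 451^2 mod 545 = 116.
x_4 = 116^2 mod 545 = 376.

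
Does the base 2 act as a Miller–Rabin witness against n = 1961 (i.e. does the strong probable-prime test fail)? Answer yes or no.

yes

n − 1 = 1960 = 2^3 · 245, so s = 3 and d = 245.
By repeated squaring, 2^245 ≡ 1874 (mod 1961).
x_0 = 2^245 mod 1961 = 1874.
x_0 is neither 1 nor 1960, so continue squaring.
x_1 = 1874^2 mod 1961 = 1686.
x_2 = 1686^2 mod 1961 = 1107.
Reached i = s−1 = 2 without hitting −1: 2 is a Miller–Rabin witness and 1961 is composite.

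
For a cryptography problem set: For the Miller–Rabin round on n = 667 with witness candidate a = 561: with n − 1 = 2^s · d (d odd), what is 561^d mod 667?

85

n − 1 = 666 = 2^1 · 333, so s = 1 and d = 333.
561^333 mod 667 = 85.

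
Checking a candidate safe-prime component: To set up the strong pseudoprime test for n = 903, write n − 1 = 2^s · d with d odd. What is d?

Halving: 902 → 451; 451 is odd.
So 902 = 2^1 · 451.

451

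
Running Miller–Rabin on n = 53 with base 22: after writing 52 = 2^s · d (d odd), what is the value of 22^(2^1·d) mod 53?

52

n − 1 = 52 = 2^2 · 13, so s = 2 and d = 13.
x_0 = 22^13 mod 53 = 23.
x_1 = 23^2 mod 53 = 52.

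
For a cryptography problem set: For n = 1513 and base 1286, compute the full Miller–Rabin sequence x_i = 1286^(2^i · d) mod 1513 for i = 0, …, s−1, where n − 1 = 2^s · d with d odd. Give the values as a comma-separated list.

602, 797, 1262

n − 1 = 1512 = 2^3 · 189, so s = 3 and d = 189.
x_0 = 1286^189 mod 1513 = 602.
x_1 = 602^2 mod 1513 = 797.
x_2 = 797^2 mod 1513 = 1262.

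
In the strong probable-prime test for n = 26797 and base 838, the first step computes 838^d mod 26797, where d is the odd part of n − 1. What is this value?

6986

n − 1 = 26796 = 2^2 · 6699, so s = 2 and d = 6699.
838^6699 mod 26797 = 6986.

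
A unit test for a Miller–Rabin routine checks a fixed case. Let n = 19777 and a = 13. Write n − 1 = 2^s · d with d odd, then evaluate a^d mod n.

5456

n − 1 = 19776 = 2^6 · 309, so s = 6 and d = 309.
13^309 mod 19777 = 5456.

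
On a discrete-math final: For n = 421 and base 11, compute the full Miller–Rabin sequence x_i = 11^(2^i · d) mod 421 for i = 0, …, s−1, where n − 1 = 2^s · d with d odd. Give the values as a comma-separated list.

n − 1 = 420 = 2^2 · 105, so s = 2 and d = 105.
x_0 = 11^105 mod 421 = 1.
x_1 = 1^2 mod 421 = 1.

1, 1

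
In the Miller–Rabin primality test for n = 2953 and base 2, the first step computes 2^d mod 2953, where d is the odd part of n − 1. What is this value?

n − 1 = 2952 = 2^3 · 369, so s = 3 and d = 369.
2^369 mod 2953 = 1226.

1226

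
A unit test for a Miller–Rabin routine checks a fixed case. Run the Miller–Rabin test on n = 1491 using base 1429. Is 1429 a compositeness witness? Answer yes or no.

n − 1 = 1490 = 2^1 · 745, so s = 1 and d = 745.
x_0 = 1429^745 mod 1491 = 316.
x_0 ∉ {1, 1490} and s = 1, so 1429 is a Miller–Rabin witness and 1491 is composite.

yes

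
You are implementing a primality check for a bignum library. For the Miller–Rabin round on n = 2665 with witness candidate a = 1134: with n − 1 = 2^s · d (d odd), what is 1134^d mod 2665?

14

n − 1 = 2664 = 2^3 · 333, so s = 3 and d = 333.
Repeated squaring mod 2665: 1134^1 ≡ 1134, 1134^2 ≡ 1426, 1134^4 ≡ 81, 1134^8 ≡ 1231, 1134^16 ≡ 1641, 1134^32 ≡ 1231, 1134^64 ≡ 1641, 1134^128 ≡ 1231, 1134^256 ≡ 1641.
333 = 256 + 64 + 8 + 4 + 1, so 1134^333 ≡ 1641·1641·1231·81·1134 ≡ 14 (mod 2665).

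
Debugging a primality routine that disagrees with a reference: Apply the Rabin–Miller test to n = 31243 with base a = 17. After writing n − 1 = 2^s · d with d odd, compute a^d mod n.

4190

n − 1 = 31242 = 2^1 · 15621, so s = 1 and d = 15621.
17^15621 mod 31243 = 4190.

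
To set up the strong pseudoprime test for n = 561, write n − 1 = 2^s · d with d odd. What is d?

Halving: 560 → 280 → 140 → 70 → 35; 35 is odd.
So 560 = 2^4 · 35.

35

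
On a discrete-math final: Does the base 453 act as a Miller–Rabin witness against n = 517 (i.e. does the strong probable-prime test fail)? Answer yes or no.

n − 1 = 516 = 2^2 · 129, so s = 2 and d = 129.
x_0 = 453^129 mod 517 = 226.
x_0 is neither 1 nor 516, so continue squaring.
x_1 = 226^2 mod 517 = 410.
Reached i = s−1 = 1 without hitting −1: 453 is a Miller–Rabin witness and 517 is composite.

yes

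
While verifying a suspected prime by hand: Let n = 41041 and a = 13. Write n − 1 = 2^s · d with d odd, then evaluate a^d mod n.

n − 1 = 41040 = 2^4 · 2565, so s = 4 and d = 2565.
13^2565 mod 41041 = 1924.

1924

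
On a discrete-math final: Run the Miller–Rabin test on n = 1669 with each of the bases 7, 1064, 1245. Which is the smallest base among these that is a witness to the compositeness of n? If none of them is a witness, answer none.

none

n − 1 = 1668 = 2^2 · 417, so s = 2 and d = 417.
Base 7: x_0 = 7^417 mod 1669 = 1449. x_0 is neither 1 nor 1668, so continue squaring. x_1 = 1449^2 mod 1669 = 1668. x_1 ≡ −1, so 7 is not a witness.
Base 1064: x_0 = 1064^417 mod 1669 = 1668. x_0 = 1668 ≡ −1, so 1064 is not a witness.
Base 1245: x_0 = 1245^417 mod 1669 = 1. x_0 = 1, so 1245 is not a witness.
No listed base is a witness for 1669.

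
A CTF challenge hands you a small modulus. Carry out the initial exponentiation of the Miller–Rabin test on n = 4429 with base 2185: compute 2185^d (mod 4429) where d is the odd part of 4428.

n − 1 = 4428 = 2^2 · 1107, so s = 2 and d = 1107.
Repeated squaring mod 4429: 2185^1 ≡ 2185, 2185^2 ≡ 4192, 2185^4 ≡ 3021, 2185^8 ≡ 2701, 2185^16 ≡ 838, 2185^32 ≡ 2462, 2185^64 ≡ 2572, 2185^128 ≡ 2687, 2185^256 ≡ 699, 2185^512 ≡ 1411, 2185^1024 ≡ 2300.
1107 = 1024 + 64 + 16 + 2 + 1, so 2185^1107 ≡ 2300·2572·838·4192·2185 ≡ 2400 (mod 4429).

2400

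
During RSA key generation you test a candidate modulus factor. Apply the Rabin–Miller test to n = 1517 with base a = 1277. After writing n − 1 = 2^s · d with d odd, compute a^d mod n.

1387

n − 1 = 1516 = 2^2 · 379, so s = 2 and d = 379.
1277^379 mod 1517 = 1387.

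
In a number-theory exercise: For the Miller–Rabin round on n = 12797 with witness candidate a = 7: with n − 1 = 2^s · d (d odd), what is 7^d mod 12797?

n − 1 = 12796 = 2^2 · 3199, so s = 2 and d = 3199.
7^3199 mod 12797 = 9823.

9823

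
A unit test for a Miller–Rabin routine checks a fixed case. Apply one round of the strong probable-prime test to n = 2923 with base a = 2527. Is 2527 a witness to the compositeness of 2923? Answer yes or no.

no

n − 1 = 2922 = 2^1 · 1461, so s = 1 and d = 1461.
x_0 = 2527^1461 mod 2923 = 2922.
x_0 = 2922 ≡ −1, so 2527 is not a witness.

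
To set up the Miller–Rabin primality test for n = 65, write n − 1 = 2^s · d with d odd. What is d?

1

Halving: 64 → 32 → 16 → 8 → 4 → 2 → 1; 1 is odd.
So 64 = 2^6 · 1.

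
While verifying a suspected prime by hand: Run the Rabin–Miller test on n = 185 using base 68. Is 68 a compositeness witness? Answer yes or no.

no

n − 1 = 184 = 2^3 · 23, so s = 3 and d = 23.
x_0 = 68^23 mod 185 = 117.
x_0 is neither 1 nor 184, so continue squaring.
x_1 = 117^2 mod 185 = 184.
x_1 ≡ −1, so 68 is not a witness.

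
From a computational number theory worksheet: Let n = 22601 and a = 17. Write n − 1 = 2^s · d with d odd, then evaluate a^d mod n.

21539

n − 1 = 22600 = 2^3 · 2825, so s = 3 and d = 2825.
17^2825 mod 22601 = 21539.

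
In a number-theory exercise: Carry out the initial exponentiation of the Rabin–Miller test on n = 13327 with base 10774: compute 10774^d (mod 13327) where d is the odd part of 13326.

1

n − 1 = 13326 = 2^1 · 6663, so s = 1 and d = 6663.
10774^6663 mod 13327 = 1.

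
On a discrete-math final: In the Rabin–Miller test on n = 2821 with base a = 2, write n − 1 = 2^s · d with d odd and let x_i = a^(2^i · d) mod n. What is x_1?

1520

n − 1 = 2820 = 2^2 · 705, so s = 2 and d = 705.
x_0 = 2^705 mod 2821 = 2605.
x_1 = 2605^2 mod 2821 = 1520.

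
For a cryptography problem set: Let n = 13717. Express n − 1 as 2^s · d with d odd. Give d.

Halving: 13716 → 6858 → 3429; 3429 is odd.
So 13716 = 2^2 · 3429.

3429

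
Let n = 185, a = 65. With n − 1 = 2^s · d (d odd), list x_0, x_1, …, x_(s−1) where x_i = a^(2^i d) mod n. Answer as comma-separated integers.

n − 1 = 184 = 2^3 · 23, so s = 3 and d = 23.
x_0 = 65^23 mod 185 = 40.
x_1 = 40^2 mod 185 = 120.
x_2 = 120^2 mod 185 = 155.

40, 120, 155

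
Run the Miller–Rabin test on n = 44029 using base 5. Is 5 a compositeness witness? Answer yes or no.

no

n − 1 = 44028 = 2^2 · 11007, so s = 2 and d = 11007.
x_0 = 5^11007 mod 44029 = 1.
x_0 = 1, so 5 is not a witness.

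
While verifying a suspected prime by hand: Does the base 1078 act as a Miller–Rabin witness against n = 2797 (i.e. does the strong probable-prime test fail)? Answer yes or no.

n − 1 = 2796 = 2^2 · 699, so s = 2 and d = 699.
Repeated squaring mod 2797: 1078^1 ≡ 1078, 1078^2 ≡ 1329, 1078^4 ≡ 1334, 1078^8 ≡ 664, 1078^16 ≡ 1767, 1078^32 ≡ 837, 1078^64 ≡ 1319, 1078^128 ≡ 27, 1078^256 ≡ 729, 1078^512 ≡ 11.
699 = 512 + 128 + 32 + 16 + 8 + 2 + 1, so 1078^699 ≡ 11·27·837·1767·664·1329·1078 ≡ 2194 (mod 2797).
x_0 = 1078^699 mod 2797 = 2194.
x_0 is neither 1 nor 2796, so continue squaring.
x_1 = 2194^2 mod 2797 = 2796.
x_1 ≡ −1, so 1078 is not a witness.

no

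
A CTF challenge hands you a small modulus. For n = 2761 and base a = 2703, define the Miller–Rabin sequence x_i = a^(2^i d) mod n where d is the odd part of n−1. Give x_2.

804

n − 1 = 2760 = 2^3 · 345, so s = 3 and d = 345.
x_0 = 2703^345 mod 2761 = 1044.
x_1 = 1044^2 mod 2761 = 2102.
x_2 = 2102^2 mod 2761 = 804.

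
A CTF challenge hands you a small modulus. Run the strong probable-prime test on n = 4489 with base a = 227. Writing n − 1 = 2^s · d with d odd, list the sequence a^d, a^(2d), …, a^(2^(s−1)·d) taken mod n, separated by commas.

n − 1 = 4488 = 2^3 · 561, so s = 3 and d = 561.
x_0 = 227^561 mod 4489 = 738.
x_1 = 738^2 mod 4489 = 1475.
x_2 = 1475^2 mod 4489 = 2949.

738, 1475, 2949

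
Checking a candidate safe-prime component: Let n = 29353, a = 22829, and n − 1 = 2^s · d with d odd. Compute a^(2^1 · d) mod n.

n − 1 = 29352 = 2^3 · 3669, so s = 3 and d = 3669.
x_0 = 22829^3669 mod 29353 = 1121.
x_1 = 1121^2 mod 29353 = 23815.

23815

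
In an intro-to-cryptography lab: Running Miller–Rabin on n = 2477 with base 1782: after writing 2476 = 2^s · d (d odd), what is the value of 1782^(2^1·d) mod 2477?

n − 1 = 2476 = 2^2 · 619, so s = 2 and d = 619.
Repeated squaring mod 2477: 1782^1 ≡ 1782, 1782^2 ≡ 10, 1782^4 ≡ 100, 1782^8 ≡ 92, 1782^16 ≡ 1033, 1782^32 ≡ 1979, 1782^64 ≡ 304, 1782^128 ≡ 767, 1782^256 ≡ 1240, 1782^512 ≡ 1860.
619 = 512 + 64 + 32 + 8 + 2 + 1, so 1782^619 ≡ 1860·304·1979·92·10·1782 ≡ 1 (mod 2477).
x_0 = 1.
x_1 = 1^2 mod 2477 = 1.

1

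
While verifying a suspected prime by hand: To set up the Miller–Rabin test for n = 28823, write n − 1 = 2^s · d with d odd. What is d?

14411

Halving: 28822 → 14411; 14411 is odd.
So 28822 = 2^1 · 14411.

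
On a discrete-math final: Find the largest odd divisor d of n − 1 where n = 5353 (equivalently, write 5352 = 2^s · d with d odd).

Halving: 5352 → 2676 → 1338 → 669; 669 is odd.
So 5352 = 2^3 · 669.

669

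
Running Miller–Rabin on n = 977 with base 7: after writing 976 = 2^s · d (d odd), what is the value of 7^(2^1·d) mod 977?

725

n − 1 = 976 = 2^4 · 61, so s = 4 and d = 61.
x_0 = 7^61 mod 977 = 750.
x_1 = 750^2 mod 977 = 725.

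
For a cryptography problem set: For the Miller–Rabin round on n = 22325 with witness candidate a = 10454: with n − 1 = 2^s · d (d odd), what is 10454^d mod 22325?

n − 1 = 22324 = 2^2 · 5581, so s = 2 and d = 5581.
10454^5581 mod 22325 = 20429.

20429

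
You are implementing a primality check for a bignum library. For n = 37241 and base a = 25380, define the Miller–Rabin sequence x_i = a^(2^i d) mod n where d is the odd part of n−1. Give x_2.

n − 1 = 37240 = 2^3 · 4655, so s = 3 and d = 4655.
x_0 = 25380^4655 mod 37241 = 28873.
x_1 = 28873^2 mod 37241 = 10344.
x_2 = 10344^2 mod 37241 = 4943.

4943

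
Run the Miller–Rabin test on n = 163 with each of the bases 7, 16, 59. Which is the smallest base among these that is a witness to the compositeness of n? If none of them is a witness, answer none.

n − 1 = 162 = 2^1 · 81, so s = 1 and d = 81.
Base 7: x_0 = 7^81 mod 163 = 162. x_0 = 162 ≡ −1, so 7 is not a witness.
Base 16: x_0 = 16^81 mod 163 = 1. x_0 = 1, so 16 is not a witness.
Base 59: x_0 = 59^81 mod 163 = 162. x_0 = 162 ≡ −1, so 59 is not a witness.
No listed base is a witness for 163.

none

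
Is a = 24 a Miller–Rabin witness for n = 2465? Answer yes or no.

yes

n − 1 = 2464 = 2^5 · 77, so s = 5 and d = 77.
Repeated squaring mod 2465: 24^1 ≡ 24, 24^2 ≡ 576, 24^4 ≡ 1466, 24^8 ≡ 2141, 24^16 ≡ 1446, 24^32 ≡ 596, 24^64 ≡ 256.
77 = 64 + 8 + 4 + 1, so 24^77 ≡ 256·2141·1466·24 ≡ 1944 (mod 2465).
x_0 = 24^77 mod 2465 = 1944.
x_0 is neither 1 nor 2464, so continue squaring.
x_1 = 1944^2 mod 2465 = 291.
x_2 = 291^2 mod 2465 = 871.
x_3 = 871^2 mod 2465 = 1886.
x_4 = 1886^2 mod 2465 = 1.
x_4 = 1 but x_3 ≠ ±1, a nontrivial square root of 1 — 24 is a witness and 2465 is composite.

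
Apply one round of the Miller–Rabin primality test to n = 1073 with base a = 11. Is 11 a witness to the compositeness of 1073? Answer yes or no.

yes

n − 1 = 1072 = 2^4 · 67, so s = 4 and d = 67.
Repeated squaring mod 1073: 11^1 ≡ 11, 11^2 ≡ 121, 11^4 ≡ 692, 11^8 ≡ 306, 11^16 ≡ 285, 11^32 ≡ 750, 11^64 ≡ 248.
67 = 64 + 2 + 1, so 11^67 ≡ 248·121·11 ≡ 677 (mod 1073).
x_0 = 11^67 mod 1073 = 677.
x_0 is neither 1 nor 1072, so continue squaring.
x_1 = 677^2 mod 1073 = 158.
x_2 = 158^2 mod 1073 = 285.
x_3 = 285^2 mod 1073 = 750.
Reached i = s−1 = 3 without hitting −1: 11 is a Miller–Rabin witness and 1073 is composite.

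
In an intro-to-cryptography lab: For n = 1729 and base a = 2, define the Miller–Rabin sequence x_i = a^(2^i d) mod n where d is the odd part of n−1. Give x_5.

n − 1 = 1728 = 2^6 · 27, so s = 6 and d = 27.
x_0 = 2^27 mod 1729 = 645.
x_1 = 645^2 mod 1729 = 1065.
x_2 = 1065^2 mod 1729 = 1.
x_3 = 1^2 mod 1729 = 1.
x_4 = 1^2 mod 1729 = 1.
x_5 = 1^2 mod 1729 = 1.

1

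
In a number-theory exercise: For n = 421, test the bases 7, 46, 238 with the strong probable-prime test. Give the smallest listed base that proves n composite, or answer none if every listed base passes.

n − 1 = 420 = 2^2 · 105, so s = 2 and d = 105.
Base 7: x_0 = 7^105 mod 421 = 420. x_0 = 420 ≡ −1, so 7 is not a witness.
Base 46: x_0 = 46^105 mod 421 = 1. x_0 = 1, so 46 is not a witness.
Base 238: x_0 = 238^105 mod 421 = 29. x_0 is neither 1 nor 420, so continue squaring. x_1 = 29^2 mod 421 = 420. x_1 ≡ −1, so 238 is not a witness.
No listed base is a witness for 421.

none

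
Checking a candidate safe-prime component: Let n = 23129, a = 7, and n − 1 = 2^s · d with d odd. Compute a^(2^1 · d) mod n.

19603

n − 1 = 23128 = 2^3 · 2891, so s = 3 and d = 2891.
Repeated squaring mod 23129: 7^1 ≡ 7, 7^2 ≡ 49, 7^4 ≡ 2401, 7^8 ≡ 5680, 7^16 ≡ 20574, 7^32 ≡ 5647, 7^64 ≡ 16847, 7^128 ≡ 5450, 7^256 ≡ 4864, 7^512 ≡ 20658, 7^1024 ≡ 22914, 7^2048 ≡ 23096.
2891 = 2048 + 512 + 256 + 64 + 8 + 2 + 1, so 7^2891 ≡ 23096·20658·4864·16847·5680·49·7 ≡ 11612 (mod 23129).
x_0 = 11612.
x_1 = 11612^2 mod 23129 = 19603.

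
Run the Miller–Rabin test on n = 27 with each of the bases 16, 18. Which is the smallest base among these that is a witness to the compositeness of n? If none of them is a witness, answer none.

n − 1 = 26 = 2^1 · 13, so s = 1 and d = 13.
Base 16: x_0 = 16^13 mod 27 = 7. x_0 ∉ {1, 26} and s = 1, so 16 is a Miller–Rabin witness and 27 is composite.
Base 18: x_0 = 18^13 mod 27 = 0. x_0 ∉ {1, 26} and s = 1, so 18 is a Miller–Rabin witness and 27 is composite.
The smallest witness among the given bases is 16.

16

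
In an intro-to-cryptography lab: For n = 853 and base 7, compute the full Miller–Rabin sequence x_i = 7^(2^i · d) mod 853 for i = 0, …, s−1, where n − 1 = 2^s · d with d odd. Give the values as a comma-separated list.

n − 1 = 852 = 2^2 · 213, so s = 2 and d = 213.
x_0 = 7^213 mod 853 = 520.
x_1 = 520^2 mod 853 = 852.

520, 852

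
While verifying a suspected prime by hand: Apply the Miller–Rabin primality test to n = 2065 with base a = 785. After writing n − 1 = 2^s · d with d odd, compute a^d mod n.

n − 1 = 2064 = 2^4 · 129, so s = 4 and d = 129.
Repeated squaring mod 2065: 785^1 ≡ 785, 785^2 ≡ 855, 785^4 ≡ 15, 785^8 ≡ 225, 785^16 ≡ 1065, 785^32 ≡ 540, 785^64 ≡ 435, 785^128 ≡ 1310.
129 = 128 + 1, so 785^129 ≡ 1310·785 ≡ 2045 (mod 2065).

2045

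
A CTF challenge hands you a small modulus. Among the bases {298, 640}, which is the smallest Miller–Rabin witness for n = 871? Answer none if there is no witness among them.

none

n − 1 = 870 = 2^1 · 435, so s = 1 and d = 435.
Base 298: x_0 = 298^435 mod 871 = 870. x_0 = 870 ≡ −1, so 298 is not a witness.
Base 640: x_0 = 640^435 mod 871 = 1. x_0 = 1, so 640 is not a witness.
No listed base is a witness for 871.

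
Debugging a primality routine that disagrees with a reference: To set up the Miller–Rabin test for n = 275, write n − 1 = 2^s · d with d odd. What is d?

Halving: 274 → 137; 137 is odd.
So 274 = 2^1 · 137.

137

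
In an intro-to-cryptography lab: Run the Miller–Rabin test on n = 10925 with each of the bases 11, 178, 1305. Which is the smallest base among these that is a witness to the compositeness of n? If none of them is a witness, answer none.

n − 1 = 10924 = 2^2 · 2731, so s = 2 and d = 2731.
Base 11: x_0 = 11^2731 mod 10925 = 9036. x_0 is neither 1 nor 10924, so continue squaring. x_1 = 9036^2 mod 10925 = 6771. Reached i = s−1 = 1 without hitting −1: 11 is a Miller–Rabin witness and 10925 is composite.
Base 178: x_0 = 178^2731 mod 10925 = 9697. x_0 is neither 1 nor 10924, so continue squaring. x_1 = 9697^2 mod 10925 = 334. Reached i = s−1 = 1 without hitting −1: 178 is a Miller–Rabin witness and 10925 is composite.
Base 1305: x_0 = 1305^2731 mod 10925 = 3625. x_0 is neither 1 nor 10924, so continue squaring. x_1 = 3625^2 mod 10925 = 8775. Reached i = s−1 = 1 without hitting −1: 1305 is a Miller–Rabin witness and 10925 is composite.
The smallest witness among the given bases is 11.

11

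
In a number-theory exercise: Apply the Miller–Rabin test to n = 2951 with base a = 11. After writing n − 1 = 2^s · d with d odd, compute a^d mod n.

734

n − 1 = 2950 = 2^1 · 1475, so s = 1 and d = 1475.
Repeated squaring mod 2951: 11^1 ≡ 11, 11^2 ≡ 121, 11^4 ≡ 2837, 11^8 ≡ 1192, 11^16 ≡ 1433, 11^32 ≡ 2544, 11^64 ≡ 393, 11^128 ≡ 997, 11^256 ≡ 2473, 11^512 ≡ 1257, 11^1024 ≡ 1264.
1475 = 1024 + 256 + 128 + 64 + 2 + 1, so 11^1475 ≡ 1264·2473·997·393·121·11 ≡ 734 (mod 2951).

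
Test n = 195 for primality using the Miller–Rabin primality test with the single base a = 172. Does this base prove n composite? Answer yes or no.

yes

n − 1 = 194 = 2^1 · 97, so s = 1 and d = 97.
x_0 = 172^97 mod 195 = 172.
x_0 ∉ {1, 194} and s = 1, so 172 is a Miller–Rabin witness and 195 is composite.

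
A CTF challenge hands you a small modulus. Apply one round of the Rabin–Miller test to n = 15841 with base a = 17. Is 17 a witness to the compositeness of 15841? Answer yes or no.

yes

n − 1 = 15840 = 2^5 · 495, so s = 5 and d = 495.
x_0 = 17^495 mod 15841 = 10198.
x_0 is neither 1 nor 15840, so continue squaring.
x_1 = 10198^2 mod 15841 = 3039.
x_2 = 3039^2 mod 15841 = 218.
x_3 = 218^2 mod 15841 = 1.
x_3 = 1 but x_2 ≠ ±1, a nontrivial square root of 1 — 17 is a witness and 15841 is composite.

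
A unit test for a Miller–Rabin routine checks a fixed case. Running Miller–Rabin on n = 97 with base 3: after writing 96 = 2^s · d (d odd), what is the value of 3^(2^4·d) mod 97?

1

n − 1 = 96 = 2^5 · 3, so s = 5 and d = 3.
x_0 = 3^3 mod 97 = 27.
x_1 = 27^2 mod 97 = 50.
x_2 = 50^2 mod 97 = 75.
x_3 = 75^2 mod 97 = 96.
x_4 = 96^2 mod 97 = 1.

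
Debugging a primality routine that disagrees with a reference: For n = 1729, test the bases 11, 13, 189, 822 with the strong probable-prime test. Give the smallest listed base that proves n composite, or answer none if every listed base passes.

n − 1 = 1728 = 2^6 · 27, so s = 6 and d = 27.
Base 11: x_0 = 11^27 mod 1729 = 1331. x_0 is neither 1 nor 1728, so continue squaring. x_1 = 1331^2 mod 1729 = 1065. x_2 = 1065^2 mod 1729 = 1. x_2 = 1 but x_1 ≠ ±1, a nontrivial square root of 1 — 11 is a witness and 1729 is composite.
Base 13: x_0 = 13^27 mod 1729 = 1196. x_0 is neither 1 nor 1728, so continue squaring. x_1 = 1196^2 mod 1729 = 533. x_2 = 533^2 mod 1729 = 533. x_3 = 533^2 mod 1729 = 533. x_4 = 533^2 mod 1729 = 533. x_5 = 533^2 mod 1729 = 533. Reached i = s−1 = 5 without hitting −1: 13 is a Miller–Rabin witness and 1729 is composite.
Base 189: x_0 = 189^27 mod 1729 = 1253. x_0 is neither 1 nor 1728, so continue squaring. x_1 = 1253^2 mod 1729 = 77. x_2 = 77^2 mod 1729 = 742. x_3 = 742^2 mod 1729 = 742. x_4 = 742^2 mod 1729 = 742. x_5 = 742^2 mod 1729 = 742. Reached i = s−1 = 5 without hitting −1: 189 is a Miller–Rabin witness and 1729 is composite.
Base 822: x_0 = 822^27 mod 1729 = 1483. x_0 is neither 1 nor 1728, so continue squaring. x_1 = 1483^2 mod 1729 = 1. x_1 = 1 but x_0 ≠ ±1, a nontrivial square root of 1 — 822 is a witness and 1729 is composite.
The smallest witness among the given bases is 11.

11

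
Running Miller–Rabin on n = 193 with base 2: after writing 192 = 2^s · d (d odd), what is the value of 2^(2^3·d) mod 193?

n − 1 = 192 = 2^6 · 3, so s = 6 and d = 3.
x_0 = 2^3 mod 193 = 8.
x_1 = 8^2 mod 193 = 64.
x_2 = 64^2 mod 193 = 43.
x_3 = 43^2 mod 193 = 112.

112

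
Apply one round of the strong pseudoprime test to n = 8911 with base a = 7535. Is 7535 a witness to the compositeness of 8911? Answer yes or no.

yes

n − 1 = 8910 = 2^1 · 4455, so s = 1 and d = 4455.
x_0 = 7535^4455 mod 8911 = 2813.
x_0 ∉ {1, 8910} and s = 1, so 7535 is a Miller–Rabin witness and 8911 is composite.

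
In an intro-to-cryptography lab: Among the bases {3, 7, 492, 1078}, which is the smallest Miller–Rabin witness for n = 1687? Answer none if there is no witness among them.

3

n − 1 = 1686 = 2^1 · 843, so s = 1 and d = 843.
Base 3: x_0 = 3^843 mod 1687 = 27. x_0 ∉ {1, 1686} and s = 1, so 3 is a Miller–Rabin witness and 1687 is composite.
Base 7: x_0 = 7^843 mod 1687 = 1344. x_0 ∉ {1, 1686} and s = 1, so 7 is a Miller–Rabin witness and 1687 is composite.
Base 492: x_0 = 492^843 mod 1687 = 36. x_0 ∉ {1, 1686} and s = 1, so 492 is a Miller–Rabin witness and 1687 is composite.
Base 1078: x_0 = 1078^843 mod 1687 = 847. x_0 ∉ {1, 1686} and s = 1, so 1078 is a Miller–Rabin witness and 1687 is composite.
The smallest witness among the given bases is 3.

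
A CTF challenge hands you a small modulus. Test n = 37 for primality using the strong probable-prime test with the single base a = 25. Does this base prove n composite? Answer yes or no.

n − 1 = 36 = 2^2 · 9, so s = 2 and d = 9.
x_0 = 25^9 mod 37 = 36.
x_0 = 36 ≡ −1, so 25 is not a witness.

no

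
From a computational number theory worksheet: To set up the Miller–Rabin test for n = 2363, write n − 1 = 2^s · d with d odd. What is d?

1181

Halving: 2362 → 1181; 1181 is odd.
So 2362 = 2^1 · 1181.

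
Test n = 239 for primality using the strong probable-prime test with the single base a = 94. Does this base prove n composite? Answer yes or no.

n − 1 = 238 = 2^1 · 119, so s = 1 and d = 119.
Repeated squaring mod 239: 94^1 ≡ 94, 94^2 ≡ 232, 94^4 ≡ 49, 94^8 ≡ 11, 94^16 ≡ 121, 94^32 ≡ 62, 94^64 ≡ 20.
119 = 64 + 32 + 16 + 4 + 2 + 1, so 94^119 ≡ 20·62·121·49·232·94 ≡ 238 (mod 239).
x_0 = 94^119 mod 239 = 238.
x_0 = 238 ≡ −1, so 94 is not a witness.

no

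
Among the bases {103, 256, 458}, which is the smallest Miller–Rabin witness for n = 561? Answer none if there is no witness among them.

none

n − 1 = 560 = 2^4 · 35, so s = 4 and d = 35.
Base 103: x_0 = 103^35 mod 561 = 1. x_0 = 1, so 103 is not a witness.
Base 256: x_0 = 256^35 mod 561 = 1. x_0 = 1, so 256 is not a witness.
Base 458: x_0 = 458^35 mod 561 = 560. x_0 = 560 ≡ −1, so 458 is not a witness.
No listed base is a witness for 561.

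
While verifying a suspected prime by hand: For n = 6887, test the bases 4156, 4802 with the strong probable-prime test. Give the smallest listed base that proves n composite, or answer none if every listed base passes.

4156

n − 1 = 6886 = 2^1 · 3443, so s = 1 and d = 3443.
Base 4156: x_0 = 4156^3443 mod 6887 = 3339. x_0 ∉ {1, 6886} and s = 1, so 4156 is a Miller–Rabin witness and 6887 is composite.
Base 4802: x_0 = 4802^3443 mod 6887 = 6349. x_0 ∉ {1, 6886} and s = 1, so 4802 is a Miller–Rabin witness and 6887 is composite.
The smallest witness among the given bases is 4156.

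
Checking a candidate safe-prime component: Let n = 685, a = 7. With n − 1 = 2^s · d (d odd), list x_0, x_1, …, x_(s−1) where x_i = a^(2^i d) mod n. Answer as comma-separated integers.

678, 49

n − 1 = 684 = 2^2 · 171, so s = 2 and d = 171.
x_0 = 7^171 mod 685 = 678.
x_1 = 678^2 mod 685 = 49.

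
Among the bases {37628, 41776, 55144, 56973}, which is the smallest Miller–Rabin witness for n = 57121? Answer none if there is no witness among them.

n − 1 = 57120 = 2^5 · 1785, so s = 5 and d = 1785.
Base 37628: x_0 = 37628^1785 mod 57121 = 57120. x_0 = 57120 ≡ −1, so 37628 is not a witness.
Base 41776: x_0 = 41776^1785 mod 57121 = 23899. x_0 is neither 1 nor 57120, so continue squaring. x_1 = 23899^2 mod 57121 = 9322. x_2 = 9322^2 mod 57121 = 18643. x_3 = 18643^2 mod 57121 = 37285. x_4 = 37285^2 mod 57121 = 17448. Reached i = s−1 = 4 without hitting −1: 41776 is a Miller–Rabin witness and 57121 is composite.
Base 55144: x_0 = 55144^1785 mod 57121 = 38958. x_0 is neither 1 nor 57120, so continue squaring. x_1 = 38958^2 mod 57121 = 20794. x_2 = 20794^2 mod 57121 = 41587. x_3 = 41587^2 mod 57121 = 26052. x_4 = 26052^2 mod 57121 = 52103. Reached i = s−1 = 4 without hitting −1: 55144 is a Miller–Rabin witness and 57121 is composite.
Base 56973: x_0 = 56973^1785 mod 57121 = 29398. x_0 is neither 1 nor 57120, so continue squaring. x_1 = 29398^2 mod 57121 = 1674. x_2 = 1674^2 mod 57121 = 3347. x_3 = 3347^2 mod 57121 = 6693. x_4 = 6693^2 mod 57121 = 13385. Reached i = s−1 = 4 without hitting −1: 56973 is a Miller–Rabin witness and 57121 is composite.
The smallest witness among the given bases is 41776.

41776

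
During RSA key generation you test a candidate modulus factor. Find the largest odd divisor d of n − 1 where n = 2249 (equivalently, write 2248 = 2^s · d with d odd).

281

Halving: 2248 → 1124 → 562 → 281; 281 is odd.
So 2248 = 2^3 · 281.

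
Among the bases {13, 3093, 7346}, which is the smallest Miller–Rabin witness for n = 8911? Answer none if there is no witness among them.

none

n − 1 = 8910 = 2^1 · 4455, so s = 1 and d = 4455.
Base 13: x_0 = 13^4455 mod 8911 = 8910. x_0 = 8910 ≡ −1, so 13 is not a witness.
Base 3093: x_0 = 3093^4455 mod 8911 = 8910. x_0 = 8910 ≡ −1, so 3093 is not a witness.
Base 7346: x_0 = 7346^4455 mod 8911 = 8910. x_0 = 8910 ≡ −1, so 7346 is not a witness.
No listed base is a witness for 8911.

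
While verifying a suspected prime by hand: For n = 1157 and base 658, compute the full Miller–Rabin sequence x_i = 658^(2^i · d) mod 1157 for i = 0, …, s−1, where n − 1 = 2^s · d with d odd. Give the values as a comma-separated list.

n − 1 = 1156 = 2^2 · 289, so s = 2 and d = 289.
x_0 = 658^289 mod 1157 = 515.
x_1 = 515^2 mod 1157 = 272.

515, 272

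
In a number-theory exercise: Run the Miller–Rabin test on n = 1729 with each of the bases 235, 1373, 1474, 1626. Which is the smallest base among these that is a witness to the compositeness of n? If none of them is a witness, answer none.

1373

n − 1 = 1728 = 2^6 · 27, so s = 6 and d = 27.
Base 235: x_0 = 235^27 mod 1729 = 1. x_0 = 1, so 235 is not a witness.
Base 1373: x_0 = 1373^27 mod 1729 = 1331. x_0 is neither 1 nor 1728, so continue squaring. x_1 = 1331^2 mod 1729 = 1065. x_2 = 1065^2 mod 1729 = 1. x_2 = 1 but x_1 ≠ ±1, a nontrivial square root of 1 — 1373 is a witness and 1729 is composite.
Base 1474: x_0 = 1474^27 mod 1729 = 1464. x_0 is neither 1 nor 1728, so continue squaring. x_1 = 1464^2 mod 1729 = 1065. x_2 = 1065^2 mod 1729 = 1. x_2 = 1 but x_1 ≠ ±1, a nontrivial square root of 1 — 1474 is a witness and 1729 is composite.
Base 1626: x_0 = 1626^27 mod 1729 = 1. x_0 = 1, so 1626 is not a witness.
The smallest witness among the given bases is 1373.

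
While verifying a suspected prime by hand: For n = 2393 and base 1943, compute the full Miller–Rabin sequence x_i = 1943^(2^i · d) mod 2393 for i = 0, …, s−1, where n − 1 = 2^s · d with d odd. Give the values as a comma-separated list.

2392, 1, 1

n − 1 = 2392 = 2^3 · 299, so s = 3 and d = 299.
x_0 = 1943^299 mod 2393 = 2392.
x_1 = 2392^2 mod 2393 = 1.
x_2 = 1^2 mod 2393 = 1.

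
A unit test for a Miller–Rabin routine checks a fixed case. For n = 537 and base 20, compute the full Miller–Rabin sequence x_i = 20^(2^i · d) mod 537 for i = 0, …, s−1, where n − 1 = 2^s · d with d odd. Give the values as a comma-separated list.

245, 418, 199

n − 1 = 536 = 2^3 · 67, so s = 3 and d = 67.
x_0 = 20^67 mod 537 = 245.
x_1 = 245^2 mod 537 = 418.
x_2 = 418^2 mod 537 = 199.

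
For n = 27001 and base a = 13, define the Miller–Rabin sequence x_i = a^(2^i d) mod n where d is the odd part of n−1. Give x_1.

n − 1 = 27000 = 2^3 · 3375, so s = 3 and d = 3375.
x_0 = 13^3375 mod 27001 = 9919.
x_1 = 9919^2 mod 27001 = 21918.

21918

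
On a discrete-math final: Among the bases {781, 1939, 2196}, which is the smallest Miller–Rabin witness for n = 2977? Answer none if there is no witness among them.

none

n − 1 = 2976 = 2^5 · 93, so s = 5 and d = 93.
Base 781: x_0 = 781^93 mod 2977 = 1. x_0 = 1, so 781 is not a witness.
Base 1939: x_0 = 1939^93 mod 2977 = 2397. x_0 is neither 1 nor 2976, so continue squaring. x_1 = 2397^2 mod 2977 = 2976. x_1 ≡ −1, so 1939 is not a witness.
Base 2196: x_0 = 2196^93 mod 2977 = 2976. x_0 = 2976 ≡ −1, so 2196 is not a witness.
No listed base is a witness for 2977.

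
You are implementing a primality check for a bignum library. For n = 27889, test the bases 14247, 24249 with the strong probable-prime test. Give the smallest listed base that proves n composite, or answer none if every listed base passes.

n − 1 = 27888 = 2^4 · 1743, so s = 4 and d = 1743.
Base 14247: x_0 = 14247^1743 mod 27889 = 27888. x_0 = 27888 ≡ −1, so 14247 is not a witness.
Base 24249: x_0 = 24249^1743 mod 27889 = 2671. x_0 is neither 1 nor 27888, so continue squaring. x_1 = 2671^2 mod 27889 = 22546. x_2 = 22546^2 mod 27889 = 17202. x_3 = 17202^2 mod 27889 = 6514. Reached i = s−1 = 3 without hitting −1: 24249 is a Miller–Rabin witness and 27889 is composite.
The smallest witness among the given bases is 24249.

24249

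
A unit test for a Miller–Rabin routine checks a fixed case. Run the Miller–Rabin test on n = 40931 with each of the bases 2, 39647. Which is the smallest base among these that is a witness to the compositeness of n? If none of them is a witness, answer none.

n − 1 = 40930 = 2^1 · 20465, so s = 1 and d = 20465.
Base 2: x_0 = 2^20465 mod 40931 = 18149. x_0 ∉ {1, 40930} and s = 1, so 2 is a Miller–Rabin witness and 40931 is composite.
Base 39647: x_0 = 39647^20465 mod 40931 = 18789. x_0 ∉ {1, 40930} and s = 1, so 39647 is a Miller–Rabin witness and 40931 is composite.
The smallest witness among the given bases is 2.

2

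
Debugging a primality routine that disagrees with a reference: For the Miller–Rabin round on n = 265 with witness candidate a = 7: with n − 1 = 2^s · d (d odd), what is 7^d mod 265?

82

n − 1 = 264 = 2^3 · 33, so s = 3 and d = 33.
Repeated squaring mod 265: 7^1 ≡ 7, 7^2 ≡ 49, 7^4 ≡ 16, 7^8 ≡ 256, 7^16 ≡ 81, 7^32 ≡ 201.
33 = 32 + 1, so 7^33 ≡ 201·7 ≡ 82 (mod 265).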